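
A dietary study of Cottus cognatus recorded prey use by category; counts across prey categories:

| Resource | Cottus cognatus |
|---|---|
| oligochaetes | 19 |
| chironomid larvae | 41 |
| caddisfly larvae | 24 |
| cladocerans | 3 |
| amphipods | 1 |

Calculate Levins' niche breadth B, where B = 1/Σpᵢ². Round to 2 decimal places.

Proportions for Cottus cognatus (n=88): 19/88=0.2159, 41/88=0.4659, 24/88=0.2727, 3/88=0.0341, 1/88=0.0114
Σpᵢ² = 0.2159² + 0.4659² + 0.2727² + 0.0341² + 0.0114² = 0.046613 + 0.217063 + 0.074365 + 0.001163 + 0.000130 = 0.339334
B = 1 / 0.339334 = 2.9469

2.95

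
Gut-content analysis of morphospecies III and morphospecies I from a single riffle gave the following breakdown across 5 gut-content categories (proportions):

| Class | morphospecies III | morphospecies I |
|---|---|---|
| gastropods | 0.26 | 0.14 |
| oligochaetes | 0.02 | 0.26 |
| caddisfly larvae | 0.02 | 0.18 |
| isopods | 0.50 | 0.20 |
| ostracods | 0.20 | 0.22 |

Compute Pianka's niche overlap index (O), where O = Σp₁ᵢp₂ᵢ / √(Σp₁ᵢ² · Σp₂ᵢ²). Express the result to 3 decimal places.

0.693

Σ p₁ᵢp₂ᵢ = 0.0364 + 0.0052 + 0.0036 + 0.1000 + 0.0440 = 0.1892
Σp_1ᵢ² = 0.26² + 0.02² + 0.02² + 0.50² + 0.20² = 0.0676 + 0.0004 + 0.0004 + 0.2500 + 0.0400 = 0.3584
Σp_2ᵢ² = 0.14² + 0.26² + 0.18² + 0.20² + 0.22² = 0.0196 + 0.0676 + 0.0324 + 0.0400 + 0.0484 = 0.2080
O = 0.1892 / √(0.3584 × 0.2080) = 0.1892 / 0.273033 = 0.69296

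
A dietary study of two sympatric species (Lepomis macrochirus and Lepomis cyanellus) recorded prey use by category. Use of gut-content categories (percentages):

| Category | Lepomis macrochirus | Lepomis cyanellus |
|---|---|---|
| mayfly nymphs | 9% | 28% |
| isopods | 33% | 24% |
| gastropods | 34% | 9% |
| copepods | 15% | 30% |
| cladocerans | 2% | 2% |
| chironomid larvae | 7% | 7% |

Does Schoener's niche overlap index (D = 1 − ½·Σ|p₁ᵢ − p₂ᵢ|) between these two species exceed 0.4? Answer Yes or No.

Convert percentages to proportions (divide by 100).
Σ|p₁ᵢ − p₂ᵢ| = 0.19 + 0.09 + 0.25 + 0.15 + 0.00 + 0.00 = 0.68
D = 1 − ½ × 0.68 = 1 − 0.340 = 0.6600
D = 0.6600 > 0.4 → Yes.

Yes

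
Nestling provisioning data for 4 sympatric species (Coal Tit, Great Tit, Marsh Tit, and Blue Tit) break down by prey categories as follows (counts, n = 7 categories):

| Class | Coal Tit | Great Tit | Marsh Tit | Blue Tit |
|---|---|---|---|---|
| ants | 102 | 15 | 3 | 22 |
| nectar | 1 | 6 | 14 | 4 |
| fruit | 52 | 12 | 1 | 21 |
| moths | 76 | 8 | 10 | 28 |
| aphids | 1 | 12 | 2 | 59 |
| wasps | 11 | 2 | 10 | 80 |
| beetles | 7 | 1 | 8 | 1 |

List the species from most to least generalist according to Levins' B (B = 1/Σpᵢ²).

Proportions for Coal Tit (n=250): 102/250=0.4080, 1/250=0.0040, 52/250=0.2080, 76/250=0.3040, 1/250=0.0040, 11/250=0.0440, 7/250=0.0280
Proportions for Great Tit (n=56): 15/56=0.2679, 6/56=0.1071, 12/56=0.2143, 8/56=0.1429, 12/56=0.2143, 2/56=0.0357, 1/56=0.0179
Proportions for Marsh Tit (n=48): 3/48=0.0625, 14/48=0.2917, 1/48=0.0208, 10/48=0.2083, 2/48=0.0417, 10/48=0.2083, 8/48=0.1667
Proportions for Blue Tit (n=215): 22/215=0.1023, 4/215=0.0186, 21/215=0.0977, 28/215=0.1302, 59/215=0.2744, 80/215=0.3721, 1/215=0.0047
Σp_Coalᵢ² = 0.4080² + 0.0040² + 0.2080² + 0.3040² + 0.0040² + 0.0440² + 0.0280² = 0.166464 + 0.000016 + 0.043264 + 0.092416 + 0.000016 + 0.001936 + 0.000784 = 0.304896
B_Coal = 1 / 0.304896 = 3.2798
Σp_Greaᵢ² = 0.2679² + 0.1071² + 0.2143² + 0.1429² + 0.2143² + 0.0357² + 0.0179² = 0.071770 + 0.011470 + 0.045924 + 0.020420 + 0.045924 + 0.001274 + 0.000320 = 0.197102
B_Grea = 1 / 0.197102 = 5.0735
Σp_Marsᵢ² = 0.0625² + 0.2917² + 0.0208² + 0.2083² + 0.0417² + 0.2083² + 0.1667² = 0.003906 + 0.085089 + 0.000433 + 0.043389 + 0.001739 + 0.043389 + 0.027789 = 0.205734
B_Mars = 1 / 0.205734 = 4.8606
Σp_Blueᵢ² = 0.1023² + 0.0186² + 0.0977² + 0.1302² + 0.2744² + 0.3721² + 0.0047² = 0.010465 + 0.000346 + 0.009545 + 0.016952 + 0.075295 + 0.138458 + 0.000022 = 0.251083
B_Blue = 1 / 0.251083 = 3.9827
Ranking by B (broadest → narrowest): Great Tit (5.07) > Marsh Tit (4.86) > Blue Tit (3.98) > Coal Tit (3.28)

Great Tit > Marsh Tit > Blue Tit > Coal Tit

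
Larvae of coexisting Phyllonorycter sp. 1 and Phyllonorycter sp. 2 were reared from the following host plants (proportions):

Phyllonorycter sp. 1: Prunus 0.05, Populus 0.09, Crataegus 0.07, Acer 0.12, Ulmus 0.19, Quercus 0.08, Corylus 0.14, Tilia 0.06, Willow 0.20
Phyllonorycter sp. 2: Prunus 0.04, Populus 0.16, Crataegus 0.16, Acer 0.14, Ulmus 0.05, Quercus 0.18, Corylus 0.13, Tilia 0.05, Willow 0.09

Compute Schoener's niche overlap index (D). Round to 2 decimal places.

0.72

Σ|p₁ᵢ − p₂ᵢ| = 0.01 + 0.07 + 0.09 + 0.02 + 0.14 + 0.10 + 0.01 + 0.01 + 0.11 = 0.56
D = 1 − ½ × 0.56 = 1 − 0.280 = 0.7200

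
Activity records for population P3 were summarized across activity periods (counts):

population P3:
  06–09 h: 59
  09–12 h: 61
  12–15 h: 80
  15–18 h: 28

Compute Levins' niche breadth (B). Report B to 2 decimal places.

3.61

Proportions for population P3 (n=228): 59/228=0.2588, 61/228=0.2675, 80/228=0.3509, 28/228=0.1228
Σpᵢ² = 0.2588² + 0.2675² + 0.3509² + 0.1228² = 0.066977 + 0.071556 + 0.123131 + 0.015080 = 0.276744
B = 1 / 0.276744 = 3.6134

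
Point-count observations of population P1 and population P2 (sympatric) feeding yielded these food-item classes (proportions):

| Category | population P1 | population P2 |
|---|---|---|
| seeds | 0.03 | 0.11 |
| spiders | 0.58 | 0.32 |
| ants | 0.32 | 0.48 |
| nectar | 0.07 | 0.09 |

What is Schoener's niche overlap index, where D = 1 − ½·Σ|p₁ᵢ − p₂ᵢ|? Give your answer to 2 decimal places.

0.74

Σ|p₁ᵢ − p₂ᵢ| = 0.08 + 0.26 + 0.16 + 0.02 = 0.52
D = 1 − ½ × 0.52 = 1 − 0.260 = 0.7400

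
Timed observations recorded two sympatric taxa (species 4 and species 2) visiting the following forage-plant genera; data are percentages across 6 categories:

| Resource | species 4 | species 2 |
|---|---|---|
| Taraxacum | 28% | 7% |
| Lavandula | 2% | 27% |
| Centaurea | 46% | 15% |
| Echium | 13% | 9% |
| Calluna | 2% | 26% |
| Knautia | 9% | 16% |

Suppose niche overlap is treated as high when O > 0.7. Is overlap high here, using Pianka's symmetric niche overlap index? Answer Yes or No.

No

Convert percentages to proportions (divide by 100).
Σ p₁ᵢp₂ᵢ = 0.0196 + 0.0054 + 0.0690 + 0.0117 + 0.0052 + 0.0144 = 0.1253
Σp_1ᵢ² = 0.28² + 0.02² + 0.46² + 0.13² + 0.02² + 0.09² = 0.0784 + 0.0004 + 0.2116 + 0.0169 + 0.0004 + 0.0081 = 0.3158
Σp_2ᵢ² = 0.07² + 0.27² + 0.15² + 0.09² + 0.26² + 0.16² = 0.0049 + 0.0729 + 0.0225 + 0.0081 + 0.0676 + 0.0256 = 0.2016
O = 0.1253 / √(0.3158 × 0.2016) = 0.1253 / 0.25232 = 0.4966
O = 0.4966 < 0.7 → No.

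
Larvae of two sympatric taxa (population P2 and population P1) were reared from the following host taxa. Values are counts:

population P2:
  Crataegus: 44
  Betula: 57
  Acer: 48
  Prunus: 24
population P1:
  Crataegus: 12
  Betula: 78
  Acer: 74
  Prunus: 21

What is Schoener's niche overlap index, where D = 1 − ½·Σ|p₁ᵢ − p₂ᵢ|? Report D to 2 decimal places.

Proportions for population P2 (n=173): 44/173=0.2543, 57/173=0.3295, 48/173=0.2775, 24/173=0.1387
Proportions for population P1 (n=185): 12/185=0.0649, 78/185=0.4216, 74/185=0.4000, 21/185=0.1135
Σ|p₁ᵢ − p₂ᵢ| = 0.1894 + 0.0921 + 0.1225 + 0.0252 = 0.4292
D = 1 − ½ × 0.4292 = 1 − 0.21460 = 0.78540

0.79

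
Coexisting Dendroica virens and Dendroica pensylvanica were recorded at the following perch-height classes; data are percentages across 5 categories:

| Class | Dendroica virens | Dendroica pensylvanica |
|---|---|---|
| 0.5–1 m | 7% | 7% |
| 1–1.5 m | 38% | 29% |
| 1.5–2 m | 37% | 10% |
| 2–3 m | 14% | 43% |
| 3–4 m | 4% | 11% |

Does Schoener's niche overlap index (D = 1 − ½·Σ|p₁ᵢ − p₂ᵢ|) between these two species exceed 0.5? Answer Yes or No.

Yes

Convert percentages to proportions (divide by 100).
Σ|p₁ᵢ − p₂ᵢ| = 0.00 + 0.09 + 0.27 + 0.29 + 0.07 = 0.72
D = 1 − ½ × 0.72 = 1 − 0.360 = 0.6400
D = 0.6400 > 0.5 → Yes.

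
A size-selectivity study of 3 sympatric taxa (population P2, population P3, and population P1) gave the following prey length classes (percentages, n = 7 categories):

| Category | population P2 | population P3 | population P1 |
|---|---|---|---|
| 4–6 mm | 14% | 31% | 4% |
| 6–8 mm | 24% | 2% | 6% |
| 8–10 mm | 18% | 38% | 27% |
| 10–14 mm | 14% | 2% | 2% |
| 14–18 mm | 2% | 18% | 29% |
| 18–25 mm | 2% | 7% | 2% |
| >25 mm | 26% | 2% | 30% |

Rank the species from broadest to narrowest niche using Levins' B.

Convert percentages to proportions (divide by 100).
Σp_P2ᵢ² = 0.14² + 0.24² + 0.18² + 0.14² + 0.02² + 0.02² + 0.26² = 0.0196 + 0.0576 + 0.0324 + 0.0196 + 0.0004 + 0.0004 + 0.0676 = 0.1976
B_P2 = 1 / 0.1976 = 5.0607
Σp_P3ᵢ² = 0.31² + 0.02² + 0.38² + 0.02² + 0.18² + 0.07² + 0.02² = 0.0961 + 0.0004 + 0.1444 + 0.0004 + 0.0324 + 0.0049 + 0.0004 = 0.2790
B_P3 = 1 / 0.2790 = 3.5842
Σp_P1ᵢ² = 0.04² + 0.06² + 0.27² + 0.02² + 0.29² + 0.02² + 0.30² = 0.0016 + 0.0036 + 0.0729 + 0.0004 + 0.0841 + 0.0004 + 0.0900 = 0.2530
B_P1 = 1 / 0.2530 = 3.9526
Ranking by B (broadest → narrowest): population P2 (5.06) > population P1 (3.95) > population P3 (3.58)

population P2 > population P1 > population P3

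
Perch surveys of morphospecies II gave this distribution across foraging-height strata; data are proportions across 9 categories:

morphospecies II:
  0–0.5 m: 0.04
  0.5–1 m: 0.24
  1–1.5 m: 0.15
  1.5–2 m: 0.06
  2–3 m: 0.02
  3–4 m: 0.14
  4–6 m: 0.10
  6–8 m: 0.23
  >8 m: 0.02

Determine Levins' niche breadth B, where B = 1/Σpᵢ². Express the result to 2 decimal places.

5.93

Σpᵢ² = 0.04² + 0.24² + 0.15² + 0.06² + 0.02² + 0.14² + 0.10² + 0.23² + 0.02² = 0.0016 + 0.0576 + 0.0225 + 0.0036 + 0.0004 + 0.0196 + 0.0100 + 0.0529 + 0.0004 = 0.1686
B = 1 / 0.1686 = 5.9312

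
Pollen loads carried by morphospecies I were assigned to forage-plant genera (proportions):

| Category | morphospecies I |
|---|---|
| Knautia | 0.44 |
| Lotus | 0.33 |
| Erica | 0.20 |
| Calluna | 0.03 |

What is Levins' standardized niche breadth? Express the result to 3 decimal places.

Σpᵢ² = 0.44² + 0.33² + 0.20² + 0.03² = 0.1936 + 0.1089 + 0.0400 + 0.0009 = 0.3434
B = 1 / 0.3434 = 2.91206
Bₛ = (B − 1)/(n − 1) = (2.91206 − 1)/(4 − 1) = 1.91206/3 = 0.63735

0.637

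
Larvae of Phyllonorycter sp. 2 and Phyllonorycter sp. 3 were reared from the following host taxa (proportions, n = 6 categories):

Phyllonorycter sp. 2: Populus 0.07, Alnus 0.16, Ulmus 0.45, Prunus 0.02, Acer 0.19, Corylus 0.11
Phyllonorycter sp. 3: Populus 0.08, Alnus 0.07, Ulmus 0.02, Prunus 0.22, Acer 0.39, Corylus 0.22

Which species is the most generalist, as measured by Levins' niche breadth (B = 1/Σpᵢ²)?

Σp_2ᵢ² = 0.07² + 0.16² + 0.45² + 0.02² + 0.19² + 0.11² = 0.0049 + 0.0256 + 0.2025 + 0.0004 + 0.0361 + 0.0121 = 0.2816
B_2 = 1 / 0.2816 = 3.5511
Σp_3ᵢ² = 0.08² + 0.07² + 0.02² + 0.22² + 0.39² + 0.22² = 0.0064 + 0.0049 + 0.0004 + 0.0484 + 0.1521 + 0.0484 = 0.2606
B_3 = 1 / 0.2606 = 3.8373
Highest B → broadest niche (most generalist): Phyllonorycter sp. 3 (B = 3.84).

Phyllonorycter sp. 3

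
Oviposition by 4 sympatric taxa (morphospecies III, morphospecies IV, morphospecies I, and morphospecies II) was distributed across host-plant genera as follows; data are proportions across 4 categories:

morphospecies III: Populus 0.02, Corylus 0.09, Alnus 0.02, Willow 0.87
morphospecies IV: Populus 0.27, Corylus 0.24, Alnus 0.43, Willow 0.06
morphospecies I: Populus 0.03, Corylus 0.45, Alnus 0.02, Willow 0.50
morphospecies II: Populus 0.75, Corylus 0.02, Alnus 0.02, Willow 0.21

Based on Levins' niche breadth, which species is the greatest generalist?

morphospecies IV

Σp_IIIᵢ² = 0.02² + 0.09² + 0.02² + 0.87² = 0.0004 + 0.0081 + 0.0004 + 0.7569 = 0.7658
B_III = 1 / 0.7658 = 1.3058
Σp_IVᵢ² = 0.27² + 0.24² + 0.43² + 0.06² = 0.0729 + 0.0576 + 0.1849 + 0.0036 = 0.3190
B_IV = 1 / 0.3190 = 3.1348
Σp_Iᵢ² = 0.03² + 0.45² + 0.02² + 0.50² = 0.0009 + 0.2025 + 0.0004 + 0.2500 = 0.4538
B_I = 1 / 0.4538 = 2.2036
Σp_IIᵢ² = 0.75² + 0.02² + 0.02² + 0.21² = 0.5625 + 0.0004 + 0.0004 + 0.0441 = 0.6074
B_II = 1 / 0.6074 = 1.6464
Highest B → broadest niche (most generalist): morphospecies IV (B = 3.13).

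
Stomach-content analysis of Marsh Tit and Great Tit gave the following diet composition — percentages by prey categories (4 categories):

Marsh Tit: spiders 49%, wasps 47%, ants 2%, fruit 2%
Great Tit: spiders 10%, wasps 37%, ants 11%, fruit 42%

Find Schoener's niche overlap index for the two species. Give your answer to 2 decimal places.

0.51

Convert percentages to proportions (divide by 100).
Σ|p₁ᵢ − p₂ᵢ| = 0.39 + 0.10 + 0.09 + 0.40 = 0.98
D = 1 − ½ × 0.98 = 1 − 0.490 = 0.5100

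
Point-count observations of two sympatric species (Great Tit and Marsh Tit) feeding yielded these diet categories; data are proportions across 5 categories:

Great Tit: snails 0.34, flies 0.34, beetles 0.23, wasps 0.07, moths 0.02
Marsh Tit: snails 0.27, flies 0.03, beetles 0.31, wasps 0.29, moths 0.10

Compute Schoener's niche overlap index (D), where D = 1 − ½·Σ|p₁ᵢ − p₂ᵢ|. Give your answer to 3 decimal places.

Σ|p₁ᵢ − p₂ᵢ| = 0.07 + 0.31 + 0.08 + 0.22 + 0.08 = 0.76
D = 1 − ½ × 0.76 = 1 − 0.380 = 0.62000

0.620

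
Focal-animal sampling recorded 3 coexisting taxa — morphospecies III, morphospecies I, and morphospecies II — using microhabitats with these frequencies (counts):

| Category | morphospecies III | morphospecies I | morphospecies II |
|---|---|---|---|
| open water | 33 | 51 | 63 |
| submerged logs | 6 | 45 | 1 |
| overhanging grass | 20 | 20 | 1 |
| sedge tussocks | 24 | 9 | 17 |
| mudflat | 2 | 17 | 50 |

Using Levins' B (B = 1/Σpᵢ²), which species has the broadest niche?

Proportions for morphospecies III (n=85): 33/85=0.3882, 6/85=0.0706, 20/85=0.2353, 24/85=0.2824, 2/85=0.0235
Proportions for morphospecies I (n=142): 51/142=0.3592, 45/142=0.3169, 20/142=0.1408, 9/142=0.0634, 17/142=0.1197
Proportions for morphospecies II (n=132): 63/132=0.4773, 1/132=0.0076, 1/132=0.0076, 17/132=0.1288, 50/132=0.3788
Σp_IIIᵢ² = 0.3882² + 0.0706² + 0.2353² + 0.2824² + 0.0235² = 0.150699 + 0.004984 + 0.055366 + 0.079750 + 0.000552 = 0.291351
B_III = 1 / 0.291351 = 3.4323
Σp_Iᵢ² = 0.3592² + 0.3169² + 0.1408² + 0.0634² + 0.1197² = 0.129025 + 0.100426 + 0.019825 + 0.004020 + 0.014328 = 0.267624
B_I = 1 / 0.267624 = 3.7366
Σp_IIᵢ² = 0.4773² + 0.0076² + 0.0076² + 0.1288² + 0.3788² = 0.227815 + 0.000058 + 0.000058 + 0.016589 + 0.143489 = 0.388009
B_II = 1 / 0.388009 = 2.5773
Highest B → broadest niche (most generalist): morphospecies I (B = 3.74).

morphospecies I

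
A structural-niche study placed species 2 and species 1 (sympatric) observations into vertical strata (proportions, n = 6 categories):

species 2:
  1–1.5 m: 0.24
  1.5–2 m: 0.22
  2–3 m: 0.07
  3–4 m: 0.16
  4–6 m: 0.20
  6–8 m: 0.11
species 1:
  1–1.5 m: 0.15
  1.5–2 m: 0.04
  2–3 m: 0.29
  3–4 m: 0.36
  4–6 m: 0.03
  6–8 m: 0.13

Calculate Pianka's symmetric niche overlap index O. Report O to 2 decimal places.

Σ p₁ᵢp₂ᵢ = 0.0360 + 0.0088 + 0.0203 + 0.0576 + 0.0060 + 0.0143 = 0.1430
Σp_1ᵢ² = 0.24² + 0.22² + 0.07² + 0.16² + 0.20² + 0.11² = 0.0576 + 0.0484 + 0.0049 + 0.0256 + 0.0400 + 0.0121 = 0.1886
Σp_2ᵢ² = 0.15² + 0.04² + 0.29² + 0.36² + 0.03² + 0.13² = 0.0225 + 0.0016 + 0.0841 + 0.1296 + 0.0009 + 0.0169 = 0.2556
O = 0.1430 / √(0.1886 × 0.2556) = 0.1430 / 0.21956 = 0.6513

0.65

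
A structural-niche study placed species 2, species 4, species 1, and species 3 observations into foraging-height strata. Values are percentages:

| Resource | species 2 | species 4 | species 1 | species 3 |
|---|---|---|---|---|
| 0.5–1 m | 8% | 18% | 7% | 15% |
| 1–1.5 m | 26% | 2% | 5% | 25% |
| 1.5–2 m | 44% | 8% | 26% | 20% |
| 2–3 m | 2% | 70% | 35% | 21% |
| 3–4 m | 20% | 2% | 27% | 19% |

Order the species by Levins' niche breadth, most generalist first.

species 3 > species 1 > species 2 > species 4

Convert percentages to proportions (divide by 100).
Σp_2ᵢ² = 0.08² + 0.26² + 0.44² + 0.02² + 0.20² = 0.0064 + 0.0676 + 0.1936 + 0.0004 + 0.0400 = 0.3080
B_2 = 1 / 0.3080 = 3.2468
Σp_4ᵢ² = 0.18² + 0.02² + 0.08² + 0.70² + 0.02² = 0.0324 + 0.0004 + 0.0064 + 0.4900 + 0.0004 = 0.5296
B_4 = 1 / 0.5296 = 1.8882
Σp_1ᵢ² = 0.07² + 0.05² + 0.26² + 0.35² + 0.27² = 0.0049 + 0.0025 + 0.0676 + 0.1225 + 0.0729 = 0.2704
B_1 = 1 / 0.2704 = 3.6982
Σp_3ᵢ² = 0.15² + 0.25² + 0.20² + 0.21² + 0.19² = 0.0225 + 0.0625 + 0.0400 + 0.0441 + 0.0361 = 0.2052
B_3 = 1 / 0.2052 = 4.8733
Ranking by B (broadest → narrowest): species 3 (4.87) > species 1 (3.70) > species 2 (3.25) > species 4 (1.89)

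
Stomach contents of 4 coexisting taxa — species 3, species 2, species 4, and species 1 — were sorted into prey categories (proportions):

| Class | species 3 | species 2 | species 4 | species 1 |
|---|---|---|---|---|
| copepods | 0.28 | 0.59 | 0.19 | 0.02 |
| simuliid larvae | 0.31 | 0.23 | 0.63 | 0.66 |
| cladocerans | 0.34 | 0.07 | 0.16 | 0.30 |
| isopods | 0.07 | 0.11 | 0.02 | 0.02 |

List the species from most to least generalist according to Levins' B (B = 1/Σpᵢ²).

species 3 > species 2 > species 4 > species 1

Σp_3ᵢ² = 0.28² + 0.31² + 0.34² + 0.07² = 0.0784 + 0.0961 + 0.1156 + 0.0049 = 0.2950
B_3 = 1 / 0.2950 = 3.3898
Σp_2ᵢ² = 0.59² + 0.23² + 0.07² + 0.11² = 0.3481 + 0.0529 + 0.0049 + 0.0121 = 0.4180
B_2 = 1 / 0.4180 = 2.3923
Σp_4ᵢ² = 0.19² + 0.63² + 0.16² + 0.02² = 0.0361 + 0.3969 + 0.0256 + 0.0004 = 0.4590
B_4 = 1 / 0.4590 = 2.1786
Σp_1ᵢ² = 0.02² + 0.66² + 0.30² + 0.02² = 0.0004 + 0.4356 + 0.0900 + 0.0004 = 0.5264
B_1 = 1 / 0.5264 = 1.8997
Ranking by B (broadest → narrowest): species 3 (3.39) > species 2 (2.39) > species 4 (2.18) > species 1 (1.90)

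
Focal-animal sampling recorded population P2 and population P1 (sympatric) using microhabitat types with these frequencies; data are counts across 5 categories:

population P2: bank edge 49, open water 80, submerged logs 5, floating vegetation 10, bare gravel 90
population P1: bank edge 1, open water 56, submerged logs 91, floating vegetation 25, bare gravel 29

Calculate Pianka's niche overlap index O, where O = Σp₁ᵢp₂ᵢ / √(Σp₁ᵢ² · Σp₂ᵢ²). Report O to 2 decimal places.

0.53

Proportions for population P2 (n=234): 49/234=0.2094, 80/234=0.3419, 5/234=0.0214, 10/234=0.0427, 90/234=0.3846
Proportions for population P1 (n=202): 1/202=0.0050, 56/202=0.2772, 91/202=0.4505, 25/202=0.1238, 29/202=0.1436
Σ p₁ᵢp₂ᵢ = 0.001047 + 0.094775 + 0.009641 + 0.005286 + 0.055229 = 0.165978
Σp_1ᵢ² = 0.2094² + 0.3419² + 0.0214² + 0.0427² + 0.3846² = 0.043848 + 0.116896 + 0.000458 + 0.001823 + 0.147917 = 0.310942
Σp_2ᵢ² = 0.0050² + 0.2772² + 0.4505² + 0.1238² + 0.1436² = 0.000025 + 0.076840 + 0.202950 + 0.015326 + 0.020621 = 0.315762
O = 0.165978 / √(0.310942 × 0.315762) = 0.165978 / 0.3133427 = 0.5297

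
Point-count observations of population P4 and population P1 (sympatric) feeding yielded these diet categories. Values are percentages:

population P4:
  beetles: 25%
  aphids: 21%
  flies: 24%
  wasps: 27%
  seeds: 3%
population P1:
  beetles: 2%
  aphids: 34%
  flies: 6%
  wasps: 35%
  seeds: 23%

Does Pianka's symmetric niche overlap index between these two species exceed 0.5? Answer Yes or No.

Yes

Convert percentages to proportions (divide by 100).
Σ p₁ᵢp₂ᵢ = 0.0050 + 0.0714 + 0.0144 + 0.0945 + 0.0069 = 0.1922
Σp_1ᵢ² = 0.25² + 0.21² + 0.24² + 0.27² + 0.03² = 0.0625 + 0.0441 + 0.0576 + 0.0729 + 0.0009 = 0.2380
Σp_2ᵢ² = 0.02² + 0.34² + 0.06² + 0.35² + 0.23² = 0.0004 + 0.1156 + 0.0036 + 0.1225 + 0.0529 = 0.2950
O = 0.1922 / √(0.2380 × 0.2950) = 0.1922 / 0.26497 = 0.7254
O = 0.7254 > 0.5 → Yes.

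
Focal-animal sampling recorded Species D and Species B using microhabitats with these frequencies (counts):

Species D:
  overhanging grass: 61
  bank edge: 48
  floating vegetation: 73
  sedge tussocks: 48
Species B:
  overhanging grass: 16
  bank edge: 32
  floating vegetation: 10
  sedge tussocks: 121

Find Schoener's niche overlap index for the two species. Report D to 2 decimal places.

Proportions for Species D (n=230): 61/230=0.2652, 48/230=0.2087, 73/230=0.3174, 48/230=0.2087
Proportions for Species B (n=179): 16/179=0.0894, 32/179=0.1788, 10/179=0.0559, 121/179=0.6760
Σ|p₁ᵢ − p₂ᵢ| = 0.1758 + 0.0299 + 0.2615 + 0.4673 = 0.9345
D = 1 − ½ × 0.9345 = 1 − 0.46725 = 0.53275

0.53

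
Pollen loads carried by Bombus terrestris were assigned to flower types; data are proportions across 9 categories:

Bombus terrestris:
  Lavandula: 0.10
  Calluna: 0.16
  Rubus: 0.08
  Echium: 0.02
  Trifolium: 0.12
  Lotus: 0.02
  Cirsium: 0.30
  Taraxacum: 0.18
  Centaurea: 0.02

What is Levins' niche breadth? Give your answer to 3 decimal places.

5.556

Σpᵢ² = 0.10² + 0.16² + 0.08² + 0.02² + 0.12² + 0.02² + 0.30² + 0.18² + 0.02² = 0.0100 + 0.0256 + 0.0064 + 0.0004 + 0.0144 + 0.0004 + 0.0900 + 0.0324 + 0.0004 = 0.1800
B = 1 / 0.1800 = 5.55556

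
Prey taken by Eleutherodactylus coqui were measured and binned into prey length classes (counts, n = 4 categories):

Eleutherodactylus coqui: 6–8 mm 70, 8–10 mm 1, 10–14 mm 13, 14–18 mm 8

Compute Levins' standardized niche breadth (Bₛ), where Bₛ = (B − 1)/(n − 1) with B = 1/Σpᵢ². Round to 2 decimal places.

Proportions for Eleutherodactylus coqui (n=92): 70/92=0.7609, 1/92=0.0109, 13/92=0.1413, 8/92=0.0870
Σpᵢ² = 0.7609² + 0.0109² + 0.1413² + 0.0870² = 0.578969 + 0.000119 + 0.019966 + 0.007569 = 0.606623
B = 1 / 0.606623 = 1.6485
Bₛ = (B − 1)/(n − 1) = (1.6485 − 1)/(4 − 1) = 0.6485/3 = 0.2162

0.22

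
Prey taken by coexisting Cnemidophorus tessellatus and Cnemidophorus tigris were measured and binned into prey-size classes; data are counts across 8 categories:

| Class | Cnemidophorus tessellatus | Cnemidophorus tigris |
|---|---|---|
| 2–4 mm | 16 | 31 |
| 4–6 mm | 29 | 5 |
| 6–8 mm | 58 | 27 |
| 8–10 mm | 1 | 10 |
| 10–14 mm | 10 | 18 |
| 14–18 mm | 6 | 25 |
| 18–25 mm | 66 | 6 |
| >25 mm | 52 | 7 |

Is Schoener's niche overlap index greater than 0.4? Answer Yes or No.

Proportions for Cnemidophorus tessellatus (n=238): 16/238=0.0672, 29/238=0.1218, 58/238=0.2437, 1/238=0.0042, 10/238=0.0420, 6/238=0.0252, 66/238=0.2773, 52/238=0.2185
Proportions for Cnemidophorus tigris (n=129): 31/129=0.2403, 5/129=0.0388, 27/129=0.2093, 10/129=0.0775, 18/129=0.1395, 25/129=0.1938, 6/129=0.0465, 7/129=0.0543
Σ|p₁ᵢ − p₂ᵢ| = 0.1731 + 0.0830 + 0.0344 + 0.0733 + 0.0975 + 0.1686 + 0.2308 + 0.1642 = 1.0249
D = 1 − ½ × 1.0249 = 1 − 0.51245 = 0.48755
D = 0.48755 > 0.4 → Yes.

Yes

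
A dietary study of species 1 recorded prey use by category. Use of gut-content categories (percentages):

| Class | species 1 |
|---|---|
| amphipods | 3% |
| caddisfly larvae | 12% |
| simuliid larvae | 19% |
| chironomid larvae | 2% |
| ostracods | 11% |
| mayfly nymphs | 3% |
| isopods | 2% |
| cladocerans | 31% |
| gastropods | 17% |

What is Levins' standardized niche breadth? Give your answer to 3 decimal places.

0.532

Convert percentages to proportions (divide by 100).
Σpᵢ² = 0.03² + 0.12² + 0.19² + 0.02² + 0.11² + 0.03² + 0.02² + 0.31² + 0.17² = 0.0009 + 0.0144 + 0.0361 + 0.0004 + 0.0121 + 0.0009 + 0.0004 + 0.0961 + 0.0289 = 0.1902
B = 1 / 0.1902 = 5.25762
Bₛ = (B − 1)/(n − 1) = (5.25762 − 1)/(9 − 1) = 4.25762/8 = 0.53220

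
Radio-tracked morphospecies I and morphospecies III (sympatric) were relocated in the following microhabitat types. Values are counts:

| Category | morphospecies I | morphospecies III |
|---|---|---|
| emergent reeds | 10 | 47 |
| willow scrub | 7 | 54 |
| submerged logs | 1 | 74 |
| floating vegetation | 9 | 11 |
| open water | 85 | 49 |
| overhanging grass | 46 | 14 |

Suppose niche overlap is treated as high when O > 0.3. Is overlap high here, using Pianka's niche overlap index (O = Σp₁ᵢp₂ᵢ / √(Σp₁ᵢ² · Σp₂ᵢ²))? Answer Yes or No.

Proportions for morphospecies I (n=158): 10/158=0.0633, 7/158=0.0443, 1/158=0.0063, 9/158=0.0570, 85/158=0.5380, 46/158=0.2911
Proportions for morphospecies III (n=249): 47/249=0.1888, 54/249=0.2169, 74/249=0.2972, 11/249=0.0442, 49/249=0.1968, 14/249=0.0562
Σ p₁ᵢp₂ᵢ = 0.011951 + 0.009609 + 0.001872 + 0.002519 + 0.105878 + 0.016360 = 0.148189
Σp_1ᵢ² = 0.0633² + 0.0443² + 0.0063² + 0.0570² + 0.5380² + 0.2911² = 0.004007 + 0.001962 + 0.000040 + 0.003249 + 0.289444 + 0.084739 = 0.383441
Σp_2ᵢ² = 0.1888² + 0.2169² + 0.2972² + 0.0442² + 0.1968² + 0.0562² = 0.035645 + 0.047046 + 0.088328 + 0.001954 + 0.038730 + 0.003158 = 0.214861
O = 0.148189 / √(0.383441 × 0.214861) = 0.148189 / 0.2870305 = 0.5163
O = 0.5163 > 0.3 → Yes.

Yes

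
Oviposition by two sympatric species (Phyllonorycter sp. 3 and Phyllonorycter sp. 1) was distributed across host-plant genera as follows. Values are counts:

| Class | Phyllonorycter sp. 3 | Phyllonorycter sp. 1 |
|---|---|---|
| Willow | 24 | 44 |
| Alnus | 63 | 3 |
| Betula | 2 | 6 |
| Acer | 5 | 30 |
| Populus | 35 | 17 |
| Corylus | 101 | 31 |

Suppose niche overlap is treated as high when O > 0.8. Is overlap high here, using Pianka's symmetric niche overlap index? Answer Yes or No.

No

Proportions for Phyllonorycter sp. 3 (n=230): 24/230=0.1043, 63/230=0.2739, 2/230=0.0087, 5/230=0.0217, 35/230=0.1522, 101/230=0.4391
Proportions for Phyllonorycter sp. 1 (n=131): 44/131=0.3359, 3/131=0.0229, 6/131=0.0458, 30/131=0.2290, 17/131=0.1298, 31/131=0.2366
Σ p₁ᵢp₂ᵢ = 0.035034 + 0.006272 + 0.000398 + 0.004969 + 0.019756 + 0.103891 = 0.170320
Σp_1ᵢ² = 0.1043² + 0.2739² + 0.0087² + 0.0217² + 0.1522² + 0.4391² = 0.010878 + 0.075021 + 0.000076 + 0.000471 + 0.023165 + 0.192809 = 0.302420
Σp_2ᵢ² = 0.3359² + 0.0229² + 0.0458² + 0.2290² + 0.1298² + 0.2366² = 0.112829 + 0.000524 + 0.002098 + 0.052441 + 0.016848 + 0.055980 = 0.240720
O = 0.170320 / √(0.302420 × 0.240720) = 0.170320 / 0.2698121 = 0.6313
O = 0.6313 < 0.8 → No.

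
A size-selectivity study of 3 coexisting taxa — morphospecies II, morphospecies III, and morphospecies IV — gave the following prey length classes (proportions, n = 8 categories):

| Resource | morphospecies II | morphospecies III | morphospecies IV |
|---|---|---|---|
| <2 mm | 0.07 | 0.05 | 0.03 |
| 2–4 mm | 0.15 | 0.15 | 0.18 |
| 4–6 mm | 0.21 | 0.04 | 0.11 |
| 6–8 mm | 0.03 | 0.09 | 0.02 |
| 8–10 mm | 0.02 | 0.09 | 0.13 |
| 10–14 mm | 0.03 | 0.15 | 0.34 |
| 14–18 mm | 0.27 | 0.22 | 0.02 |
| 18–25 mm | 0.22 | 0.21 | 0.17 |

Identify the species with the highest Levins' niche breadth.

Σp_IIᵢ² = 0.07² + 0.15² + 0.21² + 0.03² + 0.02² + 0.03² + 0.27² + 0.22² = 0.0049 + 0.0225 + 0.0441 + 0.0009 + 0.0004 + 0.0009 + 0.0729 + 0.0484 = 0.1950
B_II = 1 / 0.1950 = 5.1282
Σp_IIIᵢ² = 0.05² + 0.15² + 0.04² + 0.09² + 0.09² + 0.15² + 0.22² + 0.21² = 0.0025 + 0.0225 + 0.0016 + 0.0081 + 0.0081 + 0.0225 + 0.0484 + 0.0441 = 0.1578
B_III = 1 / 0.1578 = 6.3371
Σp_IVᵢ² = 0.03² + 0.18² + 0.11² + 0.02² + 0.13² + 0.34² + 0.02² + 0.17² = 0.0009 + 0.0324 + 0.0121 + 0.0004 + 0.0169 + 0.1156 + 0.0004 + 0.0289 = 0.2076
B_IV = 1 / 0.2076 = 4.8170
Highest B → broadest niche (most generalist): morphospecies III (B = 6.34).

morphospecies III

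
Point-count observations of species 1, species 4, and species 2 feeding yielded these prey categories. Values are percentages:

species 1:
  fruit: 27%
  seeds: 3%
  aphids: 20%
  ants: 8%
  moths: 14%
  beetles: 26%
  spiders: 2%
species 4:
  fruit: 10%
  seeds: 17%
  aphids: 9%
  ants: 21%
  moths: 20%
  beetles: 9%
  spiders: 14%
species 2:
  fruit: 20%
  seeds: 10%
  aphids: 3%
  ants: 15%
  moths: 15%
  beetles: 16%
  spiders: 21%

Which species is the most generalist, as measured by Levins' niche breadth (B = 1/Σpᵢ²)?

species 4

Convert percentages to proportions (divide by 100).
Σp_1ᵢ² = 0.27² + 0.03² + 0.20² + 0.08² + 0.14² + 0.26² + 0.02² = 0.0729 + 0.0009 + 0.0400 + 0.0064 + 0.0196 + 0.0676 + 0.0004 = 0.2078
B_1 = 1 / 0.2078 = 4.8123
Σp_4ᵢ² = 0.10² + 0.17² + 0.09² + 0.21² + 0.20² + 0.09² + 0.14² = 0.0100 + 0.0289 + 0.0081 + 0.0441 + 0.0400 + 0.0081 + 0.0196 = 0.1588
B_4 = 1 / 0.1588 = 6.2972
Σp_2ᵢ² = 0.20² + 0.10² + 0.03² + 0.15² + 0.15² + 0.16² + 0.21² = 0.0400 + 0.0100 + 0.0009 + 0.0225 + 0.0225 + 0.0256 + 0.0441 = 0.1656
B_2 = 1 / 0.1656 = 6.0386
Highest B → broadest niche (most generalist): species 4 (B = 6.30).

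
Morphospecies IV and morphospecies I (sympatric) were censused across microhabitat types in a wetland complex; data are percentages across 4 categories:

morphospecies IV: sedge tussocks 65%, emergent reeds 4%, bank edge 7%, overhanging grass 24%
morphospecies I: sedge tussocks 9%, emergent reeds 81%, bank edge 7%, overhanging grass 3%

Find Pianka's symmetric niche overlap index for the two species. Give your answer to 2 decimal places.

Convert percentages to proportions (divide by 100).
Σ p₁ᵢp₂ᵢ = 0.0585 + 0.0324 + 0.0049 + 0.0072 = 0.1030
Σp_1ᵢ² = 0.65² + 0.04² + 0.07² + 0.24² = 0.4225 + 0.0016 + 0.0049 + 0.0576 = 0.4866
Σp_2ᵢ² = 0.09² + 0.81² + 0.07² + 0.03² = 0.0081 + 0.6561 + 0.0049 + 0.0009 = 0.6700
O = 0.1030 / √(0.4866 × 0.6700) = 0.1030 / 0.57098 = 0.1804

0.18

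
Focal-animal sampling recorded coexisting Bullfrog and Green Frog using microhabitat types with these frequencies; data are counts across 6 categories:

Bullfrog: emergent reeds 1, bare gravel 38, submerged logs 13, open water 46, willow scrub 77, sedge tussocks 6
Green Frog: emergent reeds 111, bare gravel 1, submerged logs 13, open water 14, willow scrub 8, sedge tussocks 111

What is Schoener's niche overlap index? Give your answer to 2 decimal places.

0.18

Proportions for Bullfrog (n=181): 1/181=0.0055, 38/181=0.2099, 13/181=0.0718, 46/181=0.2541, 77/181=0.4254, 6/181=0.0331
Proportions for Green Frog (n=258): 111/258=0.4302, 1/258=0.0039, 13/258=0.0504, 14/258=0.0543, 8/258=0.0310, 111/258=0.4302
Σ|p₁ᵢ − p₂ᵢ| = 0.4247 + 0.2060 + 0.0214 + 0.1998 + 0.3944 + 0.3971 = 1.6434
D = 1 − ½ × 1.6434 = 1 − 0.82170 = 0.17830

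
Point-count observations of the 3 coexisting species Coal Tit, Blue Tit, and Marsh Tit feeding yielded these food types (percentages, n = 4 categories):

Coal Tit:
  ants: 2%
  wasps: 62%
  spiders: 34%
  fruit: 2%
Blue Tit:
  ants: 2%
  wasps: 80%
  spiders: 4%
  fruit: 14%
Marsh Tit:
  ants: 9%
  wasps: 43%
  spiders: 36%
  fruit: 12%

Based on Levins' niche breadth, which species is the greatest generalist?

Convert percentages to proportions (divide by 100).
Σp_Coalᵢ² = 0.02² + 0.62² + 0.34² + 0.02² = 0.0004 + 0.3844 + 0.1156 + 0.0004 = 0.5008
B_Coal = 1 / 0.5008 = 1.9968
Σp_Blueᵢ² = 0.02² + 0.80² + 0.04² + 0.14² = 0.0004 + 0.6400 + 0.0016 + 0.0196 = 0.6616
B_Blue = 1 / 0.6616 = 1.5115
Σp_Marsᵢ² = 0.09² + 0.43² + 0.36² + 0.12² = 0.0081 + 0.1849 + 0.1296 + 0.0144 = 0.3370
B_Mars = 1 / 0.3370 = 2.9674
Highest B → broadest niche (most generalist): Marsh Tit (B = 2.97).

Marsh Tit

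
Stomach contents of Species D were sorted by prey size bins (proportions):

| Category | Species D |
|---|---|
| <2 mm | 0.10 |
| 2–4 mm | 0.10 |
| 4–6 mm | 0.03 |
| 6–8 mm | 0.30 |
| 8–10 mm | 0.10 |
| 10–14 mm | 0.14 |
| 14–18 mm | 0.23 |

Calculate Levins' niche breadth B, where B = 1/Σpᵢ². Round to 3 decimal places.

5.171

Σpᵢ² = 0.10² + 0.10² + 0.03² + 0.30² + 0.10² + 0.14² + 0.23² = 0.0100 + 0.0100 + 0.0009 + 0.0900 + 0.0100 + 0.0196 + 0.0529 = 0.1934
B = 1 / 0.1934 = 5.17063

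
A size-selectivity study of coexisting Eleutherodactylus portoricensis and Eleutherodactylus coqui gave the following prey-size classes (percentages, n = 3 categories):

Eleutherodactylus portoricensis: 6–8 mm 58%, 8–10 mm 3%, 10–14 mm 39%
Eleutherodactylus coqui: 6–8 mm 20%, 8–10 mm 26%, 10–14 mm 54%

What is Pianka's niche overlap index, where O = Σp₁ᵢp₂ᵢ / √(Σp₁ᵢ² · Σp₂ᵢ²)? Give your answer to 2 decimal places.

Convert percentages to proportions (divide by 100).
Σ p₁ᵢp₂ᵢ = 0.1160 + 0.0078 + 0.2106 = 0.3344
Σp_1ᵢ² = 0.58² + 0.03² + 0.39² = 0.3364 + 0.0009 + 0.1521 = 0.4894
Σp_2ᵢ² = 0.20² + 0.26² + 0.54² = 0.0400 + 0.0676 + 0.2916 = 0.3992
O = 0.3344 / √(0.4894 × 0.3992) = 0.3344 / 0.44201 = 0.7565

0.76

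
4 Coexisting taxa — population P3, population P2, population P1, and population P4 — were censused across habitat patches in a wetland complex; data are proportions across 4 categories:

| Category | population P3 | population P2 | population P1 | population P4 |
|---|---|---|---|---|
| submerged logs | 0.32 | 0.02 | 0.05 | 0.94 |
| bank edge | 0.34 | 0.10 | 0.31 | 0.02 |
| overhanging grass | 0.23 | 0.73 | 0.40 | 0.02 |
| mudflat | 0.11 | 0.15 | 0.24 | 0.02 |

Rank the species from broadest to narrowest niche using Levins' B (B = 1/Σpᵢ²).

Σp_P3ᵢ² = 0.32² + 0.34² + 0.23² + 0.11² = 0.1024 + 0.1156 + 0.0529 + 0.0121 = 0.2830
B_P3 = 1 / 0.2830 = 3.5336
Σp_P2ᵢ² = 0.02² + 0.10² + 0.73² + 0.15² = 0.0004 + 0.0100 + 0.5329 + 0.0225 = 0.5658
B_P2 = 1 / 0.5658 = 1.7674
Σp_P1ᵢ² = 0.05² + 0.31² + 0.40² + 0.24² = 0.0025 + 0.0961 + 0.1600 + 0.0576 = 0.3162
B_P1 = 1 / 0.3162 = 3.1626
Σp_P4ᵢ² = 0.94² + 0.02² + 0.02² + 0.02² = 0.8836 + 0.0004 + 0.0004 + 0.0004 = 0.8848
B_P4 = 1 / 0.8848 = 1.1302
Ranking by B (broadest → narrowest): population P3 (3.53) > population P1 (3.16) > population P2 (1.77) > population P4 (1.13)

population P3 > population P1 > population P2 > population P4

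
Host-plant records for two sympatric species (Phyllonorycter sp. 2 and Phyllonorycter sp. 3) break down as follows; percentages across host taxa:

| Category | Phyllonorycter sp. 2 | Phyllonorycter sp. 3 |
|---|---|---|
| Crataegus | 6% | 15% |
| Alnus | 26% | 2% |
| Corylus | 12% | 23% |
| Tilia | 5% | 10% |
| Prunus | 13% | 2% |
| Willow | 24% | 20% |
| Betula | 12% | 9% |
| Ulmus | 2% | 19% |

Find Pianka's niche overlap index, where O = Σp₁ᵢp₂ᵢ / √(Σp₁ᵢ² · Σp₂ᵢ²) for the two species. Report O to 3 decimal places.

Convert percentages to proportions (divide by 100).
Σ p₁ᵢp₂ᵢ = 0.0090 + 0.0052 + 0.0276 + 0.0050 + 0.0026 + 0.0480 + 0.0108 + 0.0038 = 0.1120
Σp_1ᵢ² = 0.06² + 0.26² + 0.12² + 0.05² + 0.13² + 0.24² + 0.12² + 0.02² = 0.0036 + 0.0676 + 0.0144 + 0.0025 + 0.0169 + 0.0576 + 0.0144 + 0.0004 = 0.1774
Σp_2ᵢ² = 0.15² + 0.02² + 0.23² + 0.10² + 0.02² + 0.20² + 0.09² + 0.19² = 0.0225 + 0.0004 + 0.0529 + 0.0100 + 0.0004 + 0.0400 + 0.0081 + 0.0361 = 0.1704
O = 0.1120 / √(0.1774 × 0.1704) = 0.1120 / 0.173865 = 0.64418

0.644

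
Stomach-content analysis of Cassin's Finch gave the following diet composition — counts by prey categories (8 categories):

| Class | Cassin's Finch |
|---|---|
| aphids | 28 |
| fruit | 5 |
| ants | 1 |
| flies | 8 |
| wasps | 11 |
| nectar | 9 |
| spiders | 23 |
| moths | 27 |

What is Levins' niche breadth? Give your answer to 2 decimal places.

5.37

Proportions for Cassin's Finch (n=112): 28/112=0.2500, 5/112=0.0446, 1/112=0.0089, 8/112=0.0714, 11/112=0.0982, 9/112=0.0804, 23/112=0.2054, 27/112=0.2411
Σpᵢ² = 0.2500² + 0.0446² + 0.0089² + 0.0714² + 0.0982² + 0.0804² + 0.2054² + 0.2411² = 0.062500 + 0.001989 + 0.000079 + 0.005098 + 0.009643 + 0.006464 + 0.042189 + 0.058129 = 0.186091
B = 1 / 0.186091 = 5.3737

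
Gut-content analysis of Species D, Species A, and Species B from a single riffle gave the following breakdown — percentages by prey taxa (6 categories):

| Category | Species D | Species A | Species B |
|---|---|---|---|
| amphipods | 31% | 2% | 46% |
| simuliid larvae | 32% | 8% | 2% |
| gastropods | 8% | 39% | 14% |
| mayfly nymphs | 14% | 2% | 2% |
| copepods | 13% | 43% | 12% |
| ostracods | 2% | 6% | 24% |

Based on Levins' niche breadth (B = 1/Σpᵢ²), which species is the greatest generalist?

Convert percentages to proportions (divide by 100).
Σp_Dᵢ² = 0.31² + 0.32² + 0.08² + 0.14² + 0.13² + 0.02² = 0.0961 + 0.1024 + 0.0064 + 0.0196 + 0.0169 + 0.0004 = 0.2418
B_D = 1 / 0.2418 = 4.1356
Σp_Aᵢ² = 0.02² + 0.08² + 0.39² + 0.02² + 0.43² + 0.06² = 0.0004 + 0.0064 + 0.1521 + 0.0004 + 0.1849 + 0.0036 = 0.3478
B_A = 1 / 0.3478 = 2.8752
Σp_Bᵢ² = 0.46² + 0.02² + 0.14² + 0.02² + 0.12² + 0.24² = 0.2116 + 0.0004 + 0.0196 + 0.0004 + 0.0144 + 0.0576 = 0.3040
B_B = 1 / 0.3040 = 3.2895
Highest B → broadest niche (most generalist): Species D (B = 4.14).

Species D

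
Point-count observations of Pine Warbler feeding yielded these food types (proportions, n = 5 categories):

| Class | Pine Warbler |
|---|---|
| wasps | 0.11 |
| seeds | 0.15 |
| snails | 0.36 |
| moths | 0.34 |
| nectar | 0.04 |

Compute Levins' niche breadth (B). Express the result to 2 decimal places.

Σpᵢ² = 0.11² + 0.15² + 0.36² + 0.34² + 0.04² = 0.0121 + 0.0225 + 0.1296 + 0.1156 + 0.0016 = 0.2814
B = 1 / 0.2814 = 3.5537

3.55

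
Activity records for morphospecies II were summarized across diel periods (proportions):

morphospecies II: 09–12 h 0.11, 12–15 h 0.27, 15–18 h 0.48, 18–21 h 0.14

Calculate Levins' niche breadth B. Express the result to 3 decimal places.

2.985

Σpᵢ² = 0.11² + 0.27² + 0.48² + 0.14² = 0.0121 + 0.0729 + 0.2304 + 0.0196 = 0.3350
B = 1 / 0.3350 = 2.98507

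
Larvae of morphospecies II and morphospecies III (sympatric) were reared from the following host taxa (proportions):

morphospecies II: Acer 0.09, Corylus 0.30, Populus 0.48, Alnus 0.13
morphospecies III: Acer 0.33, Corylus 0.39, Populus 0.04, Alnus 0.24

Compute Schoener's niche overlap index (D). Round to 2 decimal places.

Σ|p₁ᵢ − p₂ᵢ| = 0.24 + 0.09 + 0.44 + 0.11 = 0.88
D = 1 − ½ × 0.88 = 1 − 0.440 = 0.5600

0.56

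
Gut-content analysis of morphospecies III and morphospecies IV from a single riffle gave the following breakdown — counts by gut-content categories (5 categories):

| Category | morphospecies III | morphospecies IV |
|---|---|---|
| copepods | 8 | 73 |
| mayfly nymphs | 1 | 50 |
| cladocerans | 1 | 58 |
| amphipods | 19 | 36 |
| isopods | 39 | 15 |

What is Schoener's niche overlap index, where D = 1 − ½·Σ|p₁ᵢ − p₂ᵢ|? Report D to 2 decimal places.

Proportions for morphospecies III (n=68): 8/68=0.1176, 1/68=0.0147, 1/68=0.0147, 19/68=0.2794, 39/68=0.5735
Proportions for morphospecies IV (n=232): 73/232=0.3147, 50/232=0.2155, 58/232=0.2500, 36/232=0.1552, 15/232=0.0647
Σ|p₁ᵢ − p₂ᵢ| = 0.1971 + 0.2008 + 0.2353 + 0.1242 + 0.5088 = 1.2662
D = 1 − ½ × 1.2662 = 1 − 0.63310 = 0.36690

0.37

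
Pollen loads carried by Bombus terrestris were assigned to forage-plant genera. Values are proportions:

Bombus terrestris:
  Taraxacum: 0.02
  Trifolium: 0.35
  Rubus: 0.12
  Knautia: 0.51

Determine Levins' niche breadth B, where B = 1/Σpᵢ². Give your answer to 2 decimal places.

2.52

Σpᵢ² = 0.02² + 0.35² + 0.12² + 0.51² = 0.0004 + 0.1225 + 0.0144 + 0.2601 = 0.3974
B = 1 / 0.3974 = 2.5164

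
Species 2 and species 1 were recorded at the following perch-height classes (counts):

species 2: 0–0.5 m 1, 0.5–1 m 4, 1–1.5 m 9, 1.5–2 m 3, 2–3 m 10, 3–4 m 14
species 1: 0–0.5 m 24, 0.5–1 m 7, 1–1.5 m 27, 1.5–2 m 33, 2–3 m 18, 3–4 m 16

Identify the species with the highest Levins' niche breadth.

Proportions for species 2 (n=41): 1/41=0.0244, 4/41=0.0976, 9/41=0.2195, 3/41=0.0732, 10/41=0.2439, 14/41=0.3415
Proportions for species 1 (n=125): 24/125=0.1920, 7/125=0.0560, 27/125=0.2160, 33/125=0.2640, 18/125=0.1440, 16/125=0.1280
Σp_2ᵢ² = 0.0244² + 0.0976² + 0.2195² + 0.0732² + 0.2439² + 0.3415² = 0.000595 + 0.009526 + 0.048180 + 0.005358 + 0.059487 + 0.116622 = 0.239768
B_2 = 1 / 0.239768 = 4.1707
Σp_1ᵢ² = 0.1920² + 0.0560² + 0.2160² + 0.2640² + 0.1440² + 0.1280² = 0.036864 + 0.003136 + 0.046656 + 0.069696 + 0.020736 + 0.016384 = 0.193472
B_1 = 1 / 0.193472 = 5.1687
Highest B → broadest niche (most generalist): species 1 (B = 5.17).

species 1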